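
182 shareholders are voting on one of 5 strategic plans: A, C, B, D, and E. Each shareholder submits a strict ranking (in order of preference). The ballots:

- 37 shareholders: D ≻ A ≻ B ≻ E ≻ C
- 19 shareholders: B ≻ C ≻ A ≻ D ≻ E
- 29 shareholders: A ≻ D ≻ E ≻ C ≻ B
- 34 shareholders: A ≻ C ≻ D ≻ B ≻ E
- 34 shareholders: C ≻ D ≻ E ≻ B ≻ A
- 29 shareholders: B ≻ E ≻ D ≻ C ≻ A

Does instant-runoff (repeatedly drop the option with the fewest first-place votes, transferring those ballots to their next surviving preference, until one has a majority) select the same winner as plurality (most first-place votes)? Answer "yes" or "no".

Instant-runoff — R1 A 63, C 34, B 48, D 37, E 0 (E out); R2 A 63, C 34, B 48, D 37 (C out); R3 A 63, B 48, D 71 (B out); R4 A 82, D 100 (D winner). Winner: D.
Plurality — first-place votes: A 63, C 34, B 48, D 37, E 0. Winner: A.
The two methods disagree.

no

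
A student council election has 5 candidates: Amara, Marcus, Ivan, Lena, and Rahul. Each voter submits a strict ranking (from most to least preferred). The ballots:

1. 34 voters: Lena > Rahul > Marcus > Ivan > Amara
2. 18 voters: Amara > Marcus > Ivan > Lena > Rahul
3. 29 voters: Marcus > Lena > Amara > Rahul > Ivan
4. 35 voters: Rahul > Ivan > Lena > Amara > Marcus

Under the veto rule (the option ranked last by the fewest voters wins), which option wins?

Last-place votes: Amara 34, Marcus 35, Ivan 29, Lena 0, Rahul 18.
Lena is ranked last by the fewest voters, so Lena wins.

Lena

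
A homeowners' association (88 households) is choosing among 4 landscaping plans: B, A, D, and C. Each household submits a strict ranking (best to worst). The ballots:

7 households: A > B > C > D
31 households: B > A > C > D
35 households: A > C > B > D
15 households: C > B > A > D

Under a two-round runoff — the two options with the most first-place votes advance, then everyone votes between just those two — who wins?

B

Round 1 first-place votes: B 31, A 42, D 0, C 15.
A and B advance.
Runoff: A is preferred to B by 42 voters; B by 46.
B wins the runoff.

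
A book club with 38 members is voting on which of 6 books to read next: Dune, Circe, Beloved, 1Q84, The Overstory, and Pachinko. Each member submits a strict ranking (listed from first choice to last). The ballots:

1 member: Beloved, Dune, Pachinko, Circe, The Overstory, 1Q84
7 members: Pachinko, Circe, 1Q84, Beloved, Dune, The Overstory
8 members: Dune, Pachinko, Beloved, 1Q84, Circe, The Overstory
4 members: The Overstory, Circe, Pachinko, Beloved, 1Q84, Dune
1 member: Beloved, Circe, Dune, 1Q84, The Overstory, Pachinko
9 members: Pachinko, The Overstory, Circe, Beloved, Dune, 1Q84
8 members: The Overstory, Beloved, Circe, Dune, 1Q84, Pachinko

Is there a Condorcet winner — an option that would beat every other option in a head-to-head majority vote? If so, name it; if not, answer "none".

Pachinko vs Dune: 20–18 for Pachinko.
Pachinko vs Circe: 25–13 for Pachinko.
Pachinko vs Beloved: 28–10 for Pachinko.
Pachinko vs 1Q84: 29–9 for Pachinko.
Pachinko vs The Overstory: 25–13 for Pachinko.
Pachinko beats every other option head-to-head.

Pachinko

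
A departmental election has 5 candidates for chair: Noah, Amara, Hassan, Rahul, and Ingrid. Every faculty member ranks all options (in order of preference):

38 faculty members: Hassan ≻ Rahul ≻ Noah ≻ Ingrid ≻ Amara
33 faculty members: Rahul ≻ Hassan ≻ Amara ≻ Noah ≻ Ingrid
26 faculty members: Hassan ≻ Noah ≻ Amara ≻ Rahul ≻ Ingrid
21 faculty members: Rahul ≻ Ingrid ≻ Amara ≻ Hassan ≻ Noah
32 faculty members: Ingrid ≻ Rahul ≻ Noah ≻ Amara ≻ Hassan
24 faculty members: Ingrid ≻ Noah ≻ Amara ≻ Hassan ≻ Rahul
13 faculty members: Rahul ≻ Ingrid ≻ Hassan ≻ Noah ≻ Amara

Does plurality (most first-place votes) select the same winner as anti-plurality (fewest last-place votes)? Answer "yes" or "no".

Plurality — first-place votes: Noah 0, Amara 0, Hassan 64, Rahul 67, Ingrid 56. Winner: Rahul.
Anti-plurality — last-place votes: Noah 21, Amara 51, Hassan 32, Rahul 24, Ingrid 59. Winner: Noah.
The two methods disagree.

no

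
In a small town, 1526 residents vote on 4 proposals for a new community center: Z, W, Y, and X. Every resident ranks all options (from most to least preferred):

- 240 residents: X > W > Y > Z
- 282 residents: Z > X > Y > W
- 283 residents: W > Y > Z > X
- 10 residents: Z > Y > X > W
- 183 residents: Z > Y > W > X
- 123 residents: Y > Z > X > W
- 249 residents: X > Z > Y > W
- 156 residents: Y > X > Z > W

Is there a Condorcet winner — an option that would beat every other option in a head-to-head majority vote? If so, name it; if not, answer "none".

none

Checking pairwise contests:
Y beats Z 802–724.
Z beats W 1003–523.
X beats Y 771–755.
Z beats X 881–645.
Every option loses at least one head-to-head, so there is no Condorcet winner.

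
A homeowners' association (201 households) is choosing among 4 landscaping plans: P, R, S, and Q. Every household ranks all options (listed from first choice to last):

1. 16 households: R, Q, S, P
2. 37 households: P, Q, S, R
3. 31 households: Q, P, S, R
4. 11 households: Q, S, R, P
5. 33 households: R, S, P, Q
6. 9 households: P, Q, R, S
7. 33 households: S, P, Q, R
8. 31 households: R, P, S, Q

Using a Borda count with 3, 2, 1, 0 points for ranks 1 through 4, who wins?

P: 16·0 + 37·3 + 31·2 + 11·0 + 33·1 + 9·3 + 33·2 + 31·2 = 361
R: 16·3 + 37·0 + 31·0 + 11·1 + 33·3 + 9·1 + 33·0 + 31·3 = 260
S: 16·1 + 37·1 + 31·1 + 11·2 + 33·2 + 9·0 + 33·3 + 31·1 = 302
Q: 16·2 + 37·2 + 31·3 + 11·3 + 33·0 + 9·2 + 33·1 + 31·0 = 283
P has the highest Borda score (361).

P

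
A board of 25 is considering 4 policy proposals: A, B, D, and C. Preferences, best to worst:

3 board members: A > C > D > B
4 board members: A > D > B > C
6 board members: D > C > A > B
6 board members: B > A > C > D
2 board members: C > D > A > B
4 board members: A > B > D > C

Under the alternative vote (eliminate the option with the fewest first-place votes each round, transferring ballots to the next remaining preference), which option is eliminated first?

C

Round 1: A 11, B 6, D 6, C 2. Eliminate C.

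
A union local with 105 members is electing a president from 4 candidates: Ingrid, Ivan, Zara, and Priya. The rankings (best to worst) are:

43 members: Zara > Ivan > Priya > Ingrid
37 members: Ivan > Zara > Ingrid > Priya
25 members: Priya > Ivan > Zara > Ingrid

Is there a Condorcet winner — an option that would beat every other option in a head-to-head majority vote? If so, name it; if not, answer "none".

Ivan vs Ingrid: 105–0 for Ivan.
Ivan vs Zara: 62–43 for Ivan.
Ivan vs Priya: 80–25 for Ivan.
Ivan beats every other option head-to-head.

Ivan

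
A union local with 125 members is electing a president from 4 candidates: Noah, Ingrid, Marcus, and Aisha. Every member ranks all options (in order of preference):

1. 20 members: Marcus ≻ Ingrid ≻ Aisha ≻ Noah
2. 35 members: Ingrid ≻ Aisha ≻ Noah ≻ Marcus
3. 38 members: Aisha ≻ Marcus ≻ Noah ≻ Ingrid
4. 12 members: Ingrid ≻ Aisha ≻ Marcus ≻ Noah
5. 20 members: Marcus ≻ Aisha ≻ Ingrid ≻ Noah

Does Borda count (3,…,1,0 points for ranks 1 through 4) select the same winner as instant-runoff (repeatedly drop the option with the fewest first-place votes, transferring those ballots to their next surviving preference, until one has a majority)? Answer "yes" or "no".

no

Borda — scores: Noah 73, Ingrid 201, Marcus 208, Aisha 268. Winner: Aisha.
Instant-runoff — R1 Noah 0, Ingrid 47, Marcus 40, Aisha 38 (Noah out); R2 Ingrid 47, Marcus 40, Aisha 38 (Aisha out); R3 Ingrid 47, Marcus 78 (Marcus winner). Winner: Marcus.
The two methods disagree.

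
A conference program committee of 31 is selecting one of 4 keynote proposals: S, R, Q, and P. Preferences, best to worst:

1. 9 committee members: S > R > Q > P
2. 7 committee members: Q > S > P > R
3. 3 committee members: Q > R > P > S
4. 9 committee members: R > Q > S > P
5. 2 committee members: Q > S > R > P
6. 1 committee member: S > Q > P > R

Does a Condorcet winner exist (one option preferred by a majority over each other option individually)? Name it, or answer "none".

Checking pairwise contests:
Q beats S 21–10.
S beats R 19–12.
R beats Q 18–13.
S beats P 28–3.
Every option loses at least one head-to-head, so there is no Condorcet winner.

none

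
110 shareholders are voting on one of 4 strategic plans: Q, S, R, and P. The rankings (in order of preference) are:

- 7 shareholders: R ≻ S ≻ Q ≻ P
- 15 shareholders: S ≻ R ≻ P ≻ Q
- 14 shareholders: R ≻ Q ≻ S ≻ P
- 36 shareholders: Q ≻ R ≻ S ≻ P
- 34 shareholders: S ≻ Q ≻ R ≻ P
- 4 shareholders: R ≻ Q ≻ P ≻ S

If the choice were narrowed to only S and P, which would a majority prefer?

Voters preferring S to P: 106; preferring P to S: 4.
S wins the head-to-head.

S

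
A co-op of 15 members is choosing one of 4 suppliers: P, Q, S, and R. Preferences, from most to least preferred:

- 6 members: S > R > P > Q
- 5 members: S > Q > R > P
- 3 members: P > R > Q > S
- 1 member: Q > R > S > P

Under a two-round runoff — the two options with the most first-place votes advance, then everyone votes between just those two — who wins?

Round 1 first-place votes: P 3, Q 1, S 11, R 0.
S and P advance.
Runoff: S is preferred to P by 12 voters; P by 3.
S wins the runoff.

S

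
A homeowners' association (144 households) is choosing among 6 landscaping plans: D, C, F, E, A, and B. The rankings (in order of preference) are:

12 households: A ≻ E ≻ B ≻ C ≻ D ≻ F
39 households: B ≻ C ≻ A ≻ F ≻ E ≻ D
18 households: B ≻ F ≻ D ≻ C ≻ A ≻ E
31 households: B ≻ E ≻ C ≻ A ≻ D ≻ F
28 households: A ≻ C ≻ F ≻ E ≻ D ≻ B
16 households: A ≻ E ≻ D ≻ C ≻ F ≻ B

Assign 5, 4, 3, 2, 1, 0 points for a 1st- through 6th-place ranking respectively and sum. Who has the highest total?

A

D: 12·1 + 39·0 + 18·3 + 31·1 + 28·1 + 16·3 = 173
C: 12·2 + 39·4 + 18·2 + 31·3 + 28·4 + 16·2 = 453
F: 12·0 + 39·2 + 18·4 + 31·0 + 28·3 + 16·1 = 250
E: 12·4 + 39·1 + 18·0 + 31·4 + 28·2 + 16·4 = 331
A: 12·5 + 39·3 + 18·1 + 31·2 + 28·5 + 16·5 = 477
B: 12·3 + 39·5 + 18·5 + 31·5 + 28·0 + 16·0 = 476
A has the highest Borda score (477).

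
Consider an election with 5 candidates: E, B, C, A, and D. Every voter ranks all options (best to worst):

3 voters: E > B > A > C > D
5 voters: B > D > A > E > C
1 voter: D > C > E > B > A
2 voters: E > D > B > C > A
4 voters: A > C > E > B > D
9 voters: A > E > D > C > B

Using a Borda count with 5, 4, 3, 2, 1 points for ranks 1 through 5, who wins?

A

E: 3·5 + 5·2 + 1·3 + 2·5 + 4·3 + 9·4 = 86
B: 3·4 + 5·5 + 1·2 + 2·3 + 4·2 + 9·1 = 62
C: 3·2 + 5·1 + 1·4 + 2·2 + 4·4 + 9·2 = 53
A: 3·3 + 5·3 + 1·1 + 2·1 + 4·5 + 9·5 = 92
D: 3·1 + 5·4 + 1·5 + 2·4 + 4·1 + 9·3 = 67
A has the highest Borda score (92).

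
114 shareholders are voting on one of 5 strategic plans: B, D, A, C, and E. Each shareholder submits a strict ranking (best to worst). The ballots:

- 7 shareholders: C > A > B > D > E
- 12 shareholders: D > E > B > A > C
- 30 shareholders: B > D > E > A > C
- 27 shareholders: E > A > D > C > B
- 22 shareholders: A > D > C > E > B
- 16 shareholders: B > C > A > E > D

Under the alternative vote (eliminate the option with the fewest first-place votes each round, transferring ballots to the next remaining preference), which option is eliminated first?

Round 1: B 46, D 12, A 22, C 7, E 27. Eliminate C.

C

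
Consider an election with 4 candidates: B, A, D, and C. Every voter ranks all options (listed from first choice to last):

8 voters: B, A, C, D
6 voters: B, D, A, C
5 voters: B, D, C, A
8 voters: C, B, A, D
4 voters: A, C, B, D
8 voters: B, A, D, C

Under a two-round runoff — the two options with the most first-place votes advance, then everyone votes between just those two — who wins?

Round 1 first-place votes: B 27, A 4, D 0, C 8.
B and C advance.
Runoff: B is preferred to C by 27 voters; C by 12.
B wins the runoff.

B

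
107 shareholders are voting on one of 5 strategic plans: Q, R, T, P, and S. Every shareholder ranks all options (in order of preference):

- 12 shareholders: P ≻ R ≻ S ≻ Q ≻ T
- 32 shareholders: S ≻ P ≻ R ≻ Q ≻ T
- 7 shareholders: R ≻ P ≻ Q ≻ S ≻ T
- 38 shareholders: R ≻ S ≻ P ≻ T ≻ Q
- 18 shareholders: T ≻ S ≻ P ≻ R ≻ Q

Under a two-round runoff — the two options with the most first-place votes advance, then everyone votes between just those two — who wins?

R

Round 1 first-place votes: Q 0, R 45, T 18, P 12, S 32.
R and S advance.
Runoff: R is preferred to S by 57 voters; S by 50.
R wins the runoff.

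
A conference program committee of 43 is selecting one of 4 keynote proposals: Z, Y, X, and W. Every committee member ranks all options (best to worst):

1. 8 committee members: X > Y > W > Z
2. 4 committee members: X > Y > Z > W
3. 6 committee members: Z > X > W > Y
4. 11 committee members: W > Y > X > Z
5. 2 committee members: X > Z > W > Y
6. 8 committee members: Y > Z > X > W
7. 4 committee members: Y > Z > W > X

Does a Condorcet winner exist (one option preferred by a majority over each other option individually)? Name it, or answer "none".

Y

Y vs Z: 35–8 for Y.
Y vs X: 23–20 for Y.
Y vs W: 24–19 for Y.
Y beats every other option head-to-head.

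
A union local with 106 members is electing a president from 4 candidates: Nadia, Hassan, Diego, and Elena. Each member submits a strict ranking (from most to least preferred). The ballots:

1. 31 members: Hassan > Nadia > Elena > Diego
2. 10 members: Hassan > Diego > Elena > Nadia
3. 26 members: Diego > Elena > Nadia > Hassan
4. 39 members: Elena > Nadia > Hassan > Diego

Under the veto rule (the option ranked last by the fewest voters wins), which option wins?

Elena

Last-place votes: Nadia 10, Hassan 26, Diego 70, Elena 0.
Elena is ranked last by the fewest voters, so Elena wins.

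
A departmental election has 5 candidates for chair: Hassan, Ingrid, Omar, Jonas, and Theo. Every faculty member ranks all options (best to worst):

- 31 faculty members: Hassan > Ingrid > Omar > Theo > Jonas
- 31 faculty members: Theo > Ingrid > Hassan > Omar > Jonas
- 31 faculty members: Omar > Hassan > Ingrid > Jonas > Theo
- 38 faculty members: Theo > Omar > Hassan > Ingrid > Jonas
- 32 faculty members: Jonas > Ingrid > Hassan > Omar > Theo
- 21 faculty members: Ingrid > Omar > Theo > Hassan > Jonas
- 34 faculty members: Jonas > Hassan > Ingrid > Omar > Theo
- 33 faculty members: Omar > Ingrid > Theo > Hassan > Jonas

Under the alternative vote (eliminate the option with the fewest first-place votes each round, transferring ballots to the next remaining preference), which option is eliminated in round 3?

Round 1: Hassan 31, Ingrid 21, Omar 64, Jonas 66, Theo 69. Eliminate Ingrid.
Round 2: Hassan 31, Omar 85, Jonas 66, Theo 69. Eliminate Hassan.
Round 3: Omar 116, Jonas 66, Theo 69. Eliminate Jonas.

Jonas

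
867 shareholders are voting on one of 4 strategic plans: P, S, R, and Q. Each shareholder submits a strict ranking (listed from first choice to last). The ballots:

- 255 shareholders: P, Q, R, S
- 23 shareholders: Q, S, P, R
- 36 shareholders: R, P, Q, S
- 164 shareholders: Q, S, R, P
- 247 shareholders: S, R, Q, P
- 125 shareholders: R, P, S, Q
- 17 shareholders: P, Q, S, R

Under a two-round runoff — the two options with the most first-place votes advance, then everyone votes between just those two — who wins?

Round 1 first-place votes: P 272, S 247, R 161, Q 187.
P and S advance.
Runoff: P is preferred to S by 433 voters; S by 434.
S wins the runoff.

S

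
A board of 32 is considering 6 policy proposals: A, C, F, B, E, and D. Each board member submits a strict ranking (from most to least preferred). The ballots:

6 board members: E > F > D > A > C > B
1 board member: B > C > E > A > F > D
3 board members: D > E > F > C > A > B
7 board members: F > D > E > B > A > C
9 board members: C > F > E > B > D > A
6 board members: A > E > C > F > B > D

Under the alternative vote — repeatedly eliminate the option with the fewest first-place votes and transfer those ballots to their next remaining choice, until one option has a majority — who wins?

Round 1: A 6, C 9, F 7, B 1, E 6, D 3. Eliminate B.
Round 2: A 6, C 10, F 7, E 6, D 3. Eliminate D.
Round 3: A 6, C 10, F 7, E 9. Eliminate A.
Round 4: C 10, F 7, E 15. Eliminate F.
Round 5: C 10, E 22. E has a majority.

E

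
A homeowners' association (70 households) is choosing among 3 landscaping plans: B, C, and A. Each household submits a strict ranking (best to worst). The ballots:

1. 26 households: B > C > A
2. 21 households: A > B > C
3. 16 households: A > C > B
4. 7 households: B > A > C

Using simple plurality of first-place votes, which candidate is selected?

First-place votes: B 33, C 0, A 37.
A has the most first-place votes.

A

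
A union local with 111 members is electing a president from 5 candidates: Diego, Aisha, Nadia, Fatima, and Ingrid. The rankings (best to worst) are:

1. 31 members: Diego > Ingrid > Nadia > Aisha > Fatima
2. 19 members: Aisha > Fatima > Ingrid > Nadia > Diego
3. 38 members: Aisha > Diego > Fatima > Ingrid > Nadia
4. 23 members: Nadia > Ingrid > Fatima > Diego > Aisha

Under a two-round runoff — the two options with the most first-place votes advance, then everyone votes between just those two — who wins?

Round 1 first-place votes: Diego 31, Aisha 57, Nadia 23, Fatima 0, Ingrid 0.
Aisha and Diego advance.
Runoff: Aisha is preferred to Diego by 57 voters; Diego by 54.
Aisha wins the runoff.

Aisha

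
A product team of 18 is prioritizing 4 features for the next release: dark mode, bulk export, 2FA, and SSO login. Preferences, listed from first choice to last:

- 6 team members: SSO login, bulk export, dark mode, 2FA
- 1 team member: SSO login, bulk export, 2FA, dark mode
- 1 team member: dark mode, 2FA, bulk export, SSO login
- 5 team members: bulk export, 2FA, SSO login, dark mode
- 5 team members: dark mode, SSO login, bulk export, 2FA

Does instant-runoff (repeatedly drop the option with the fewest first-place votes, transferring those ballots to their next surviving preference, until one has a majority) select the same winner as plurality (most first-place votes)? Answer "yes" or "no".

Instant-runoff — R1 dark mode 6, bulk export 5, 2FA 0, SSO login 7 (2FA out); R2 dark mode 6, bulk export 5, SSO login 7 (bulk export out); R3 dark mode 6, SSO login 12 (SSO login winner). Winner: SSO login.
Plurality — first-place votes: dark mode 6, bulk export 5, 2FA 0, SSO login 7. Winner: SSO login.
The two methods agree.

yes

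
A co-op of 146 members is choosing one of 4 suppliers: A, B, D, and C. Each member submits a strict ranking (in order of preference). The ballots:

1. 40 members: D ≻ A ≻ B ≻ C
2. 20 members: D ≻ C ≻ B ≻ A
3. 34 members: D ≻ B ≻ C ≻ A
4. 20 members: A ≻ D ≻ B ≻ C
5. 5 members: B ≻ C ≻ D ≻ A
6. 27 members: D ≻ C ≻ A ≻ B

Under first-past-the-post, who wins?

D

First-place votes: A 20, B 5, D 121, C 0.
D has the most first-place votes.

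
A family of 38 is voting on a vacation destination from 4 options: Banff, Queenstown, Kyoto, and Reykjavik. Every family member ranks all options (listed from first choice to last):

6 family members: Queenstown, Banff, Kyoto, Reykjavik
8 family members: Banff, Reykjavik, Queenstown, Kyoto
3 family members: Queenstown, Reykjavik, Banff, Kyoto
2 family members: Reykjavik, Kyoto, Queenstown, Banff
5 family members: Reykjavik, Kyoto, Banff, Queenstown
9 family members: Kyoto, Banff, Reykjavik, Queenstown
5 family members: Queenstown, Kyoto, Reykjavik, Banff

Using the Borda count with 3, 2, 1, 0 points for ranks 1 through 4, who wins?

Banff

Banff: 6·2 + 8·3 + 3·1 + 2·0 + 5·1 + 9·2 + 5·0 = 62
Queenstown: 6·3 + 8·1 + 3·3 + 2·1 + 5·0 + 9·0 + 5·3 = 52
Kyoto: 6·1 + 8·0 + 3·0 + 2·2 + 5·2 + 9·3 + 5·2 = 57
Reykjavik: 6·0 + 8·2 + 3·2 + 2·3 + 5·3 + 9·1 + 5·1 = 57
Banff has the highest Borda score (62).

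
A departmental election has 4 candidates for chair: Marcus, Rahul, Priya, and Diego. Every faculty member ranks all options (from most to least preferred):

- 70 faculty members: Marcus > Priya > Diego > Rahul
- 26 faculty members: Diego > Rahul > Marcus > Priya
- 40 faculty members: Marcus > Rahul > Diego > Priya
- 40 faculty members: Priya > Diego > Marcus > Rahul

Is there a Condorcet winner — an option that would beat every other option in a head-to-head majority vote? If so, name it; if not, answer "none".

Marcus

Marcus vs Rahul: 150–26 for Marcus.
Marcus vs Priya: 136–40 for Marcus.
Marcus vs Diego: 110–66 for Marcus.
Marcus beats every other option head-to-head.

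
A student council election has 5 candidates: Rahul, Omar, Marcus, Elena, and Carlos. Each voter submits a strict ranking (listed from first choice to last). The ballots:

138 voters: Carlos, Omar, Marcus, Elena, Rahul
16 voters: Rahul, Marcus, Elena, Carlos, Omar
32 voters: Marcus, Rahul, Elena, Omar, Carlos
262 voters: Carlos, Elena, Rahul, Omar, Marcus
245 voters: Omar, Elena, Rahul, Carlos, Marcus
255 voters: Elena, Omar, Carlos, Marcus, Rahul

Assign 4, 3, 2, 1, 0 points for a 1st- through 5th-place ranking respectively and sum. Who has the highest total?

Elena

Rahul: 138·0 + 16·4 + 32·3 + 262·2 + 245·2 + 255·0 = 1174
Omar: 138·3 + 16·0 + 32·1 + 262·1 + 245·4 + 255·3 = 2453
Marcus: 138·2 + 16·3 + 32·4 + 262·0 + 245·0 + 255·1 = 707
Elena: 138·1 + 16·2 + 32·2 + 262·3 + 245·3 + 255·4 = 2775
Carlos: 138·4 + 16·1 + 32·0 + 262·4 + 245·1 + 255·2 = 2371
Elena has the highest Borda score (2775).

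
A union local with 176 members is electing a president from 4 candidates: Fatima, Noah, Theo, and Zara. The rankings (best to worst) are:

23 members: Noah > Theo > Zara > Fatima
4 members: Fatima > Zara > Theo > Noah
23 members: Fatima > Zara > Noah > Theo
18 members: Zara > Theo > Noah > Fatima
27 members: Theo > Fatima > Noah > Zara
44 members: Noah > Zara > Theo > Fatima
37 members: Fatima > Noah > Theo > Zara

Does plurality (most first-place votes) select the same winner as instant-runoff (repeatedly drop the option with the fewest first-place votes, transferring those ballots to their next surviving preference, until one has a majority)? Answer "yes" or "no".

no

Plurality — first-place votes: Fatima 64, Noah 67, Theo 27, Zara 18. Winner: Noah.
Instant-runoff — R1 Fatima 64, Noah 67, Theo 27, Zara 18 (Zara out); R2 Fatima 64, Noah 67, Theo 45 (Theo out); R3 Fatima 91, Noah 85 (Fatima winner). Winner: Fatima.
The two methods disagree.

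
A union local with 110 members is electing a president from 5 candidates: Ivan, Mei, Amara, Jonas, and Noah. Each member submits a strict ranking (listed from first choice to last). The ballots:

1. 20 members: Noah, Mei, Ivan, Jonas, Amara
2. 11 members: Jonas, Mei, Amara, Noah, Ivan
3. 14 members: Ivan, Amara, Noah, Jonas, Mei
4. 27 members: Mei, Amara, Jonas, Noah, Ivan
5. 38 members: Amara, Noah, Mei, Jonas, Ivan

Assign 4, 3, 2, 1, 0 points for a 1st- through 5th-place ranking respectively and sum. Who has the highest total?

Ivan: 20·2 + 11·0 + 14·4 + 27·0 + 38·0 = 96
Mei: 20·3 + 11·3 + 14·0 + 27·4 + 38·2 = 277
Amara: 20·0 + 11·2 + 14·3 + 27·3 + 38·4 = 297
Jonas: 20·1 + 11·4 + 14·1 + 27·2 + 38·1 = 170
Noah: 20·4 + 11·1 + 14·2 + 27·1 + 38·3 = 260
Amara has the highest Borda score (297).

Amara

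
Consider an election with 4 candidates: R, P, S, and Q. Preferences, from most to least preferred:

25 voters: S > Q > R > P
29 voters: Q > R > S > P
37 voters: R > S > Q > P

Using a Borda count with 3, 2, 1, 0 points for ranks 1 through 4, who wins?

R

R: 25·1 + 29·2 + 37·3 = 194
P: 25·0 + 29·0 + 37·0 = 0
S: 25·3 + 29·1 + 37·2 = 178
Q: 25·2 + 29·3 + 37·1 = 174
R has the highest Borda score (194).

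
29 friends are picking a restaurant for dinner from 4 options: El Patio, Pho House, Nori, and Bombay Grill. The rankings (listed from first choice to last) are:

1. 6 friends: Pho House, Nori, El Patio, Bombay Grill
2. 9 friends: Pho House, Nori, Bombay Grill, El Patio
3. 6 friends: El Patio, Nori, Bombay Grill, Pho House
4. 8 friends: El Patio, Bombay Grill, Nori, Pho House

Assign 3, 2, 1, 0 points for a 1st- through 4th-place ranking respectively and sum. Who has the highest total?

El Patio: 6·1 + 9·0 + 6·3 + 8·3 = 48
Pho House: 6·3 + 9·3 + 6·0 + 8·0 = 45
Nori: 6·2 + 9·2 + 6·2 + 8·1 = 50
Bombay Grill: 6·0 + 9·1 + 6·1 + 8·2 = 31
Nori has the highest Borda score (50).

Nori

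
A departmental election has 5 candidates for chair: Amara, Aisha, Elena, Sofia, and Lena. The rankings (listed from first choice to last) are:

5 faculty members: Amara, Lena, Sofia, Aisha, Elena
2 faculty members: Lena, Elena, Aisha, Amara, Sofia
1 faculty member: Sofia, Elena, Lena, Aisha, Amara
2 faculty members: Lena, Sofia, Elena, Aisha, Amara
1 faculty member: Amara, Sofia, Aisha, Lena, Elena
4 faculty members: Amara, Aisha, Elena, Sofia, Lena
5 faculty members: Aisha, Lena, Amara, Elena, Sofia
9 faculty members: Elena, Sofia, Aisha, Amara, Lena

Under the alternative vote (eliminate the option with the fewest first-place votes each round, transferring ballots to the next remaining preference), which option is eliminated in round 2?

Round 1: Amara 10, Aisha 5, Elena 9, Sofia 1, Lena 4. Eliminate Sofia.
Round 2: Amara 10, Aisha 5, Elena 10, Lena 4. Eliminate Lena.

Lena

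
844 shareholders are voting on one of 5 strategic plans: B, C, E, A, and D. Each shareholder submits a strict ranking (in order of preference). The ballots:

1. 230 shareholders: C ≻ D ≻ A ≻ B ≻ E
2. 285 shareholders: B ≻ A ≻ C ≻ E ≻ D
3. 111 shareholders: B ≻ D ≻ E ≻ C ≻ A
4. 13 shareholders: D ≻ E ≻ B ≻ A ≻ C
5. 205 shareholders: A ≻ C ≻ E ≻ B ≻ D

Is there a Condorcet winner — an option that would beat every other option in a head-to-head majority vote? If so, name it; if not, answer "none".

A vs B: 435–409 for A.
A vs C: 503–341 for A.
A vs E: 720–124 for A.
A vs D: 490–354 for A.
A beats every other option head-to-head.

A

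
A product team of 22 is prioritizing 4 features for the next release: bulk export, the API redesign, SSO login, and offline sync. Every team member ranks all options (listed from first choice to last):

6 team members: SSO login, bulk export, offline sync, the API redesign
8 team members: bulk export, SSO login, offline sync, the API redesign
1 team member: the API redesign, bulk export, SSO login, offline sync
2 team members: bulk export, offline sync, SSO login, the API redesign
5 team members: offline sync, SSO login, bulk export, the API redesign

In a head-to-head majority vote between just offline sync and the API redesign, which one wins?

offline sync

Voters preferring offline sync to the API redesign: 21; preferring the API redesign to offline sync: 1.
offline sync wins the head-to-head.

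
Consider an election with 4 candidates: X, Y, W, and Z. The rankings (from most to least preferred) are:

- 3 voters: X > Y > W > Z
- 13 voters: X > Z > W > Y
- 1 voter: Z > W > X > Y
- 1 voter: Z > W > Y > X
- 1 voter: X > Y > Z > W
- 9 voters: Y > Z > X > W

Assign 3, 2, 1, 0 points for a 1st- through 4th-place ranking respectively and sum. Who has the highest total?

X: 3·3 + 13·3 + 1·1 + 1·0 + 1·3 + 9·1 = 61
Y: 3·2 + 13·0 + 1·0 + 1·1 + 1·2 + 9·3 = 36
W: 3·1 + 13·1 + 1·2 + 1·2 + 1·0 + 9·0 = 20
Z: 3·0 + 13·2 + 1·3 + 1·3 + 1·1 + 9·2 = 51
X has the highest Borda score (61).

X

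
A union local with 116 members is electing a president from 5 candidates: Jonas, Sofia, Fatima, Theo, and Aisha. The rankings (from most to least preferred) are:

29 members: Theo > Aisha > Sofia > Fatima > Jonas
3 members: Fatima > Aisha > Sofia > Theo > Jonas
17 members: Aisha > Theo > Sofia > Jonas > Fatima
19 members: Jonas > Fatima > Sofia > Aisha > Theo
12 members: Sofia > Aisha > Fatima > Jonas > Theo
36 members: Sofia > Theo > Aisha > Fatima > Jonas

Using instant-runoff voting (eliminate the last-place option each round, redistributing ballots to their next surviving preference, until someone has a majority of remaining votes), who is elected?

Sofia

Round 1: Jonas 19, Sofia 48, Fatima 3, Theo 29, Aisha 17. Eliminate Fatima.
Round 2: Jonas 19, Sofia 48, Theo 29, Aisha 20. Eliminate Jonas.
Round 3: Sofia 67, Theo 29, Aisha 20. Sofia has a majority.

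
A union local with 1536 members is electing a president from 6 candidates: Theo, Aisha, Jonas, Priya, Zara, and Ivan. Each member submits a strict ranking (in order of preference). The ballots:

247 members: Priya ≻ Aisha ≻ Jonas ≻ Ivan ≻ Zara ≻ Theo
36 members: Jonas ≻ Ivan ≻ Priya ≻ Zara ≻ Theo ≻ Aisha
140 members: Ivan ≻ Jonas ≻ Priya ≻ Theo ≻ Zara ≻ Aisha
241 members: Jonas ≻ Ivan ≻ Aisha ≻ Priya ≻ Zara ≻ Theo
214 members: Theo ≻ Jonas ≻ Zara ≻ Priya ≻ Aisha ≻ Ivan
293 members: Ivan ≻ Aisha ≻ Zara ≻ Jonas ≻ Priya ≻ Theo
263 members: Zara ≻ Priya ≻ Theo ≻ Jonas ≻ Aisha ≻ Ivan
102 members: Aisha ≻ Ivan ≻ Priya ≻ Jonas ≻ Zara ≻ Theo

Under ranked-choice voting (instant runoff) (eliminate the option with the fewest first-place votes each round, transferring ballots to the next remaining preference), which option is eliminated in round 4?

Zara

Round 1: Theo 214, Aisha 102, Jonas 277, Priya 247, Zara 263, Ivan 433. Eliminate Aisha.
Round 2: Theo 214, Jonas 277, Priya 247, Zara 263, Ivan 535. Eliminate Theo.
Round 3: Jonas 491, Priya 247, Zara 263, Ivan 535. Eliminate Priya.
Round 4: Jonas 738, Zara 263, Ivan 535. Eliminate Zara.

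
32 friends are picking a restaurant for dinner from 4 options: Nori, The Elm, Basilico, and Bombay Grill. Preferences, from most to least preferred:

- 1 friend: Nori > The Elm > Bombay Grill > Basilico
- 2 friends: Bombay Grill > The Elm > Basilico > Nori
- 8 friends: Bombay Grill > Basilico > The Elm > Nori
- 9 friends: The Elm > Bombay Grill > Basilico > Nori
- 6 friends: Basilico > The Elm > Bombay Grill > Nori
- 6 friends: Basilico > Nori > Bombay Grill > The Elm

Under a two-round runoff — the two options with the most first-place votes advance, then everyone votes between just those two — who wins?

Round 1 first-place votes: Nori 1, The Elm 9, Basilico 12, Bombay Grill 10.
Basilico and Bombay Grill advance.
Runoff: Basilico is preferred to Bombay Grill by 12 voters; Bombay Grill by 20.
Bombay Grill wins the runoff.

Bombay Grill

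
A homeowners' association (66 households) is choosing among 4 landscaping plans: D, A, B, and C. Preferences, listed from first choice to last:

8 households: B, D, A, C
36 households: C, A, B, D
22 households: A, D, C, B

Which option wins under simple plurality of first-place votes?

C

First-place votes: D 0, A 22, B 8, C 36.
C has the most first-place votes.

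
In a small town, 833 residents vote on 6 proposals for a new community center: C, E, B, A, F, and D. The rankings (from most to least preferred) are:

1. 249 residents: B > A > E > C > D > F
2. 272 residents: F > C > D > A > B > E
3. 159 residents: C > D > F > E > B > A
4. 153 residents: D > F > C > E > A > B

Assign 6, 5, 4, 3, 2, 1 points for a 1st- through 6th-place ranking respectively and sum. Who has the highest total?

C

C: 249·3 + 272·5 + 159·6 + 153·4 = 3673
E: 249·4 + 272·1 + 159·3 + 153·3 = 2204
B: 249·6 + 272·2 + 159·2 + 153·1 = 2509
A: 249·5 + 272·3 + 159·1 + 153·2 = 2526
F: 249·1 + 272·6 + 159·4 + 153·5 = 3282
D: 249·2 + 272·4 + 159·5 + 153·6 = 3299
C has the highest Borda score (3673).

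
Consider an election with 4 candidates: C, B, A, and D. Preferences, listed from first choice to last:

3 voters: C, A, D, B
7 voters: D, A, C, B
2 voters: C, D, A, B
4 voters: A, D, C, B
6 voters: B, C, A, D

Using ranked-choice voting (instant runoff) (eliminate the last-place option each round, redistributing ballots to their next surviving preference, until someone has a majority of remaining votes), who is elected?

Round 1: C 5, B 6, A 4, D 7. Eliminate A.
Round 2: C 5, B 6, D 11. Eliminate C.
Round 3: B 6, D 16. D has a majority.

D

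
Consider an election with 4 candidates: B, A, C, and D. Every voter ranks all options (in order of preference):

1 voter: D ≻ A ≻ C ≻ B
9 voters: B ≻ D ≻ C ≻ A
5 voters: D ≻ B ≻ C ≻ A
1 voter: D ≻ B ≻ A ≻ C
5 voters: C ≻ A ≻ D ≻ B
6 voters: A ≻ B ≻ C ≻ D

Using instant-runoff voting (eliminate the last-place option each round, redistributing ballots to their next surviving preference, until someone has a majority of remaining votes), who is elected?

Round 1: B 9, A 6, C 5, D 7. Eliminate C.
Round 2: B 9, A 11, D 7. Eliminate D.
Round 3: B 15, A 12. B has a majority.

B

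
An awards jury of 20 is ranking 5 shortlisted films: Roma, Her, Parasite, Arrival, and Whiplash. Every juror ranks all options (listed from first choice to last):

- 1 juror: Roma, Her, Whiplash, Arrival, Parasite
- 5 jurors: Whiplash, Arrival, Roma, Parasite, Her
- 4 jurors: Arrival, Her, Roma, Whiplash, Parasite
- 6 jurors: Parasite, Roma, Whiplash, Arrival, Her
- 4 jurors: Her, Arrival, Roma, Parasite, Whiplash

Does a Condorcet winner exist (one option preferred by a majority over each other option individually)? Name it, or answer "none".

Checking pairwise contests:
Arrival beats Roma 13–7.
Roma beats Her 12–8.
Roma beats Parasite 14–6.
Whiplash beats Arrival 12–8.
Roma beats Whiplash 15–5.
Every option loses at least one head-to-head, so there is no Condorcet winner.

none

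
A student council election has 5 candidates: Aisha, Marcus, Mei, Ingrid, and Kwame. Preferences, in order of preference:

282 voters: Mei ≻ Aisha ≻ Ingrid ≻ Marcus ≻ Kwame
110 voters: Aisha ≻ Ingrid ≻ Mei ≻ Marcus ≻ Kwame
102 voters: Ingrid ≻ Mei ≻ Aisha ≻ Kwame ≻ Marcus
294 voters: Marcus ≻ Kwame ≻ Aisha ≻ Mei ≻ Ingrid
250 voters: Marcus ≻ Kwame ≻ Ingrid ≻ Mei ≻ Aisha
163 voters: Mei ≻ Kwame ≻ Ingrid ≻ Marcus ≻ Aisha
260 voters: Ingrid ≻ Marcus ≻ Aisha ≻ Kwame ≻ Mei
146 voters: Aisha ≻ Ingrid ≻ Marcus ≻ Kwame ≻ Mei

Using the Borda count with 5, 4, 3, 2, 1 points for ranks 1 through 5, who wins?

Aisha: 282·4 + 110·5 + 102·3 + 294·3 + 250·1 + 163·1 + 260·3 + 146·5 = 4789
Marcus: 282·2 + 110·2 + 102·1 + 294·5 + 250·5 + 163·2 + 260·4 + 146·3 = 5410
Mei: 282·5 + 110·3 + 102·4 + 294·2 + 250·2 + 163·5 + 260·1 + 146·1 = 4457
Ingrid: 282·3 + 110·4 + 102·5 + 294·1 + 250·3 + 163·3 + 260·5 + 146·4 = 5213
Kwame: 282·1 + 110·1 + 102·2 + 294·4 + 250·4 + 163·4 + 260·2 + 146·2 = 4236
Marcus has the highest Borda score (5410).

Marcus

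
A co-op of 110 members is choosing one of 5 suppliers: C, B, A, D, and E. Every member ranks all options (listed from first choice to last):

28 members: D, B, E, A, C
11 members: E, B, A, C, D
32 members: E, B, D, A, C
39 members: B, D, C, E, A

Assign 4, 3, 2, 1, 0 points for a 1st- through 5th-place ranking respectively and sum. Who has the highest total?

B

C: 28·0 + 11·1 + 32·0 + 39·2 = 89
B: 28·3 + 11·3 + 32·3 + 39·4 = 369
A: 28·1 + 11·2 + 32·1 + 39·0 = 82
D: 28·4 + 11·0 + 32·2 + 39·3 = 293
E: 28·2 + 11·4 + 32·4 + 39·1 = 267
B has the highest Borda score (369).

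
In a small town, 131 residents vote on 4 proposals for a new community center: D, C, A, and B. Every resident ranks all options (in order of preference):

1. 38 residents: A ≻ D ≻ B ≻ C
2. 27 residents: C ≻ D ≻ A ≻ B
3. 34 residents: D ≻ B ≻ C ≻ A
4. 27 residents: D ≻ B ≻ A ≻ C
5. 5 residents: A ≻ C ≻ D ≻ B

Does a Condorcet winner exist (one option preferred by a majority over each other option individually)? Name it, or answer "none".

D vs C: 99–32 for D.
D vs A: 88–43 for D.
D vs B: 131–0 for D.
D beats every other option head-to-head.

D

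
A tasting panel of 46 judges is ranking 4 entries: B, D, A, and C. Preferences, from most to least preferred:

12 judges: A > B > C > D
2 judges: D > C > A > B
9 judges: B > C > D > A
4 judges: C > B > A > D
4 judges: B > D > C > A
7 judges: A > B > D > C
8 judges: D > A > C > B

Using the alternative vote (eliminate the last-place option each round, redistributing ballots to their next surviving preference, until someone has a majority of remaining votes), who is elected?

A

Round 1: B 13, D 10, A 19, C 4. Eliminate C.
Round 2: B 17, D 10, A 19. Eliminate D.
Round 3: B 17, A 29. A has a majority.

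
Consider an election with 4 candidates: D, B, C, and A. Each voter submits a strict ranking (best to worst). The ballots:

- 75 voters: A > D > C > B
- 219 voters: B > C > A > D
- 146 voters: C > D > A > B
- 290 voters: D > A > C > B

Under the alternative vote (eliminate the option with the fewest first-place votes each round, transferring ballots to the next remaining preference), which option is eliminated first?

Round 1: D 290, B 219, C 146, A 75. Eliminate A.

A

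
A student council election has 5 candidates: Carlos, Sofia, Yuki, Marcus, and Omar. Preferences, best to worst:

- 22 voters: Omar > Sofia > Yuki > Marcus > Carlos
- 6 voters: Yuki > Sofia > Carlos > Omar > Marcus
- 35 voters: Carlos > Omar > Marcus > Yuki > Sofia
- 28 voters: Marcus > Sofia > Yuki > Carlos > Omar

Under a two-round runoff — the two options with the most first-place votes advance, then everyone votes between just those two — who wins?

Marcus

Round 1 first-place votes: Carlos 35, Sofia 0, Yuki 6, Marcus 28, Omar 22.
Carlos and Marcus advance.
Runoff: Carlos is preferred to Marcus by 41 voters; Marcus by 50.
Marcus wins the runoff.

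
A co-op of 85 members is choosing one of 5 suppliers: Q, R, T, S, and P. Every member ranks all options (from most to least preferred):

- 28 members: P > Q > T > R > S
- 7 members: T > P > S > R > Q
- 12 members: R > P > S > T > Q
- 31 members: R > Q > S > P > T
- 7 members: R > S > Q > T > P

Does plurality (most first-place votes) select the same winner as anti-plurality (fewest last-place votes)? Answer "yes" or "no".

yes

Plurality — first-place votes: Q 0, R 50, T 7, S 0, P 28. Winner: R.
Anti-plurality — last-place votes: Q 19, R 0, T 31, S 28, P 7. Winner: R.
The two methods agree.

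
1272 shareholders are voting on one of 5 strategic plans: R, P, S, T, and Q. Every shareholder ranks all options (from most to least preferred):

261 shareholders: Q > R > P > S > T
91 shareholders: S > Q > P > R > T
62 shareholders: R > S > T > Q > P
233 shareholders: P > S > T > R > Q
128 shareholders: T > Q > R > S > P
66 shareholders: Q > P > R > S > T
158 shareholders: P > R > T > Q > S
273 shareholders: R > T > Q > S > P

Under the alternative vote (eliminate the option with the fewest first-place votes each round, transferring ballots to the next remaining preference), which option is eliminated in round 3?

R

Round 1: R 335, P 391, S 91, T 128, Q 327. Eliminate S.
Round 2: R 335, P 391, T 128, Q 418. Eliminate T.
Round 3: R 335, P 391, Q 546. Eliminate R.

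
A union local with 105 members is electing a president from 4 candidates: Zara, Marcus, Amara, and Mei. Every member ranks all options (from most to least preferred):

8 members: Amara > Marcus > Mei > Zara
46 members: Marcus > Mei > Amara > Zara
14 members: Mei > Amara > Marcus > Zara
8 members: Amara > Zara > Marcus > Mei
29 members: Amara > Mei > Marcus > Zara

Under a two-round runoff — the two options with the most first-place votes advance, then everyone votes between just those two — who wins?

Amara

Round 1 first-place votes: Zara 0, Marcus 46, Amara 45, Mei 14.
Marcus and Amara advance.
Runoff: Marcus is preferred to Amara by 46 voters; Amara by 59.
Amara wins the runoff.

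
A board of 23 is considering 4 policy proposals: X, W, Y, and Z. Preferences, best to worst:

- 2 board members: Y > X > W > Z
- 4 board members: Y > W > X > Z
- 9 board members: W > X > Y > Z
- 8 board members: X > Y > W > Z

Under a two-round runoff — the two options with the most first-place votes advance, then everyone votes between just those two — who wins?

W

Round 1 first-place votes: X 8, W 9, Y 6, Z 0.
W and X advance.
Runoff: W is preferred to X by 13 voters; X by 10.
W wins the runoff.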